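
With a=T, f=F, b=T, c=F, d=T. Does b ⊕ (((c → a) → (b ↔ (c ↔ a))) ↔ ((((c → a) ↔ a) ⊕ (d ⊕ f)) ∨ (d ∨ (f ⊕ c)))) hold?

T

c → a = F → T = T
c ↔ a = F ↔ T = F
b ↔ (c ↔ a) = T ↔ F = F
(c → a) → (b ↔ (c ↔ a)) = T → F = F
c → a = F → T = T
(c → a) ↔ a = T ↔ T = T
d ⊕ f = T ⊕ F = T
((c → a) ↔ a) ⊕ (d ⊕ f) = T ⊕ T = F
f ⊕ c = F ⊕ F = F
d ∨ (f ⊕ c) = T ∨ F = T
(((c → a) ↔ a) ⊕ (d ⊕ f)) ∨ (d ∨ (f ⊕ c)) = F ∨ T = T
((c → a) → (b ↔ (c ↔ a))) ↔ ((((c → a) ↔ a) ⊕ (d ⊕ f)) ∨ (d ∨ (f ⊕ c))) = F ↔ T = F
b ⊕ (((c → a) → (b ↔ (c ↔ a))) ↔ ((((c → a) ↔ a) ⊕ (d ⊕ f)) ∨ (d ∨ (f ⊕ c)))) = T ⊕ F = T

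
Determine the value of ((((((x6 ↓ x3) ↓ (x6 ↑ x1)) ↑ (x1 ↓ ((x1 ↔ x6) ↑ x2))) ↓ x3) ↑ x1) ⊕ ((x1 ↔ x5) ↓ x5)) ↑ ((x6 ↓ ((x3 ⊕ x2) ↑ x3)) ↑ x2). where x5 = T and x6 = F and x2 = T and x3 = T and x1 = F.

Substituting x5=T, x6=F, x2=T, x3=T, x1=F:
x6 ↓ x3 = F ↓ T = F
x6 ↑ x1 = F ↑ F = T
(x6 ↓ x3) ↓ (x6 ↑ x1) = F ↓ T = F
x1 ↔ x6 = F ↔ F = T
(x1 ↔ x6) ↑ x2 = T ↑ T = F
x1 ↓ ((x1 ↔ x6) ↑ x2) = F ↓ F = T
((x6 ↓ x3) ↓ (x6 ↑ x1)) ↑ (x1 ↓ ((x1 ↔ x6) ↑ x2)) = F ↑ T = T
(((x6 ↓ x3) ↓ (x6 ↑ x1)) ↑ (x1 ↓ ((x1 ↔ x6) ↑ x2))) ↓ x3 = T ↓ T = F
((((x6 ↓ x3) ↓ (x6 ↑ x1)) ↑ (x1 ↓ ((x1 ↔ x6) ↑ x2))) ↓ x3) ↑ x1 = F ↑ F = T
x1 ↔ x5 = F ↔ T = F
(x1 ↔ x5) ↓ x5 = F ↓ T = F
(((((x6 ↓ x3) ↓ (x6 ↑ x1)) ↑ (x1 ↓ ((x1 ↔ x6) ↑ x2))) ↓ x3) ↑ x1) ⊕ ((x1 ↔ x5) ↓ x5) = T ⊕ F = T
x3 ⊕ x2 = T ⊕ T = F
(x3 ⊕ x2) ↑ x3 = F ↑ T = T
x6 ↓ ((x3 ⊕ x2) ↑ x3) = F ↓ T = F
(x6 ↓ ((x3 ⊕ x2) ↑ x3)) ↑ x2 = F ↑ T = T
((((((x6 ↓ x3) ↓ (x6 ↑ x1)) ↑ (x1 ↓ ((x1 ↔ x6) ↑ x2))) ↓ x3) ↑ x1) ⊕ ((x1 ↔ x5) ↓ x5)) ↑ ((x6 ↓ ((x3 ⊕ x2) ↑ x3)) ↑ x2) = T ↑ T = F

F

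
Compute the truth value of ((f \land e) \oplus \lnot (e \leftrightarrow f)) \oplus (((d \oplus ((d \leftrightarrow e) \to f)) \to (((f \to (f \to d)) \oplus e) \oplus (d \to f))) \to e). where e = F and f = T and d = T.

f \land e = T \land F = F
e \leftrightarrow f = F \leftrightarrow T = F
\lnot (e \leftrightarrow f) = \lnot F = T
(f \land e) \oplus \lnot (e \leftrightarrow f) = F \oplus T = T
d \leftrightarrow e = T \leftrightarrow F = F
(d \leftrightarrow e) \to f = F \to T = T
d \oplus ((d \leftrightarrow e) \to f) = T \oplus T = F
f \to d = T \to T = T
f \to (f \to d) = T \to T = T
(f \to (f \to d)) \oplus e = T \oplus F = T
d \to f = T \to T = T
((f \to (f \to d)) \oplus e) \oplus (d \to f) = T \oplus T = F
(d \oplus ((d \leftrightarrow e) \to f)) \to (((f \to (f \to d)) \oplus e) \oplus (d \to f)) = F \to F = T
((d \oplus ((d \leftrightarrow e) \to f)) \to (((f \to (f \to d)) \oplus e) \oplus (d \to f))) \to e = T \to F = F
((f \land e) \oplus \lnot (e \leftrightarrow f)) \oplus (((d \oplus ((d \leftrightarrow e) \to f)) \to (((f \to (f \to d)) \oplus e) \oplus (d \to f))) \to e) = T \oplus F = T

T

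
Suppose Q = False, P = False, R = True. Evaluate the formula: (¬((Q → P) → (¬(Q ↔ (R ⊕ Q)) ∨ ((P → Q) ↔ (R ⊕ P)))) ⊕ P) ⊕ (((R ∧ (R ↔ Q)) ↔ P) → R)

Q → P = False → False = True
R ⊕ Q = True ⊕ False = True
Q ↔ (R ⊕ Q) = False ↔ True = False
¬(Q ↔ (R ⊕ Q)) = ¬False = True
P → Q = False → False = True
R ⊕ P = True ⊕ False = True
(P → Q) ↔ (R ⊕ P) = True ↔ True = True
¬(Q ↔ (R ⊕ Q)) ∨ ((P → Q) ↔ (R ⊕ P)) = True ∨ True = True
(Q → P) → (¬(Q ↔ (R ⊕ Q)) ∨ ((P → Q) ↔ (R ⊕ P))) = True → True = True
¬((Q → P) → (¬(Q ↔ (R ⊕ Q)) ∨ ((P → Q) ↔ (R ⊕ P)))) = ¬True = False
¬((Q → P) → (¬(Q ↔ (R ⊕ Q)) ∨ ((P → Q) ↔ (R ⊕ P)))) ⊕ P = False ⊕ False = False
R ↔ Q = True ↔ False = False
R ∧ (R ↔ Q) = True ∧ False = False
(R ∧ (R ↔ Q)) ↔ P = False ↔ False = True
((R ∧ (R ↔ Q)) ↔ P) → R = True → True = True
(¬((Q → P) → (¬(Q ↔ (R ⊕ Q)) ∨ ((P → Q) ↔ (R ⊕ P)))) ⊕ P) ⊕ (((R ∧ (R ↔ Q)) ↔ P) → R) = False ⊕ True = True

True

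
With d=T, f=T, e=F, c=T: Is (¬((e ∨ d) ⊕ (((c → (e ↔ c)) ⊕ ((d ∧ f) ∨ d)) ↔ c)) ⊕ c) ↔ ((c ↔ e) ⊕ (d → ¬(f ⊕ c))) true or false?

F

Substituting d=T, f=T, e=F, c=T:
e ∨ d = F ∨ T = T
e ↔ c = F ↔ T = F
c → (e ↔ c) = T → F = F
d ∧ f = T ∧ T = T
(d ∧ f) ∨ d = T ∨ T = T
(c → (e ↔ c)) ⊕ ((d ∧ f) ∨ d) = F ⊕ T = T
((c → (e ↔ c)) ⊕ ((d ∧ f) ∨ d)) ↔ c = T ↔ T = T
(e ∨ d) ⊕ (((c → (e ↔ c)) ⊕ ((d ∧ f) ∨ d)) ↔ c) = T ⊕ T = F
¬((e ∨ d) ⊕ (((c → (e ↔ c)) ⊕ ((d ∧ f) ∨ d)) ↔ c)) = ¬F = T
¬((e ∨ d) ⊕ (((c → (e ↔ c)) ⊕ ((d ∧ f) ∨ d)) ↔ c)) ⊕ c = T ⊕ T = F
c ↔ e = T ↔ F = F
f ⊕ c = T ⊕ T = F
¬(f ⊕ c) = ¬F = T
d → ¬(f ⊕ c) = T → T = T
(c ↔ e) ⊕ (d → ¬(f ⊕ c)) = F ⊕ T = T
(¬((e ∨ d) ⊕ (((c → (e ↔ c)) ⊕ ((d ∧ f) ∨ d)) ↔ c)) ⊕ c) ↔ ((c ↔ e) ⊕ (d → ¬(f ⊕ c))) = F ↔ T = F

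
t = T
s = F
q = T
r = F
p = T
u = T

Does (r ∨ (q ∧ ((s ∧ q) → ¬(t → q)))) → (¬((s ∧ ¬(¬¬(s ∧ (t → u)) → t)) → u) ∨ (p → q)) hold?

T

s ∧ q = F ∧ T = F
t → q = T → T = T
¬(t → q) = ¬T = F
(s ∧ q) → ¬(t → q) = F → F = T
q ∧ ((s ∧ q) → ¬(t → q)) = T ∧ T = T
r ∨ (q ∧ ((s ∧ q) → ¬(t → q))) = F ∨ T = T
t → u = T → T = T
s ∧ (t → u) = F ∧ T = F
¬(s ∧ (t → u)) = ¬F = T
¬¬(s ∧ (t → u)) = ¬T = F
¬¬(s ∧ (t → u)) → t = F → T = T
¬(¬¬(s ∧ (t → u)) → t) = ¬T = F
s ∧ ¬(¬¬(s ∧ (t → u)) → t) = F ∧ F = F
(s ∧ ¬(¬¬(s ∧ (t → u)) → t)) → u = F → T = T
¬((s ∧ ¬(¬¬(s ∧ (t → u)) → t)) → u) = ¬T = F
p → q = T → T = T
¬((s ∧ ¬(¬¬(s ∧ (t → u)) → t)) → u) ∨ (p → q) = F ∨ T = T
(r ∨ (q ∧ ((s ∧ q) → ¬(t → q)))) → (¬((s ∧ ¬(¬¬(s ∧ (t → u)) → t)) → u) ∨ (p → q)) = T → T = T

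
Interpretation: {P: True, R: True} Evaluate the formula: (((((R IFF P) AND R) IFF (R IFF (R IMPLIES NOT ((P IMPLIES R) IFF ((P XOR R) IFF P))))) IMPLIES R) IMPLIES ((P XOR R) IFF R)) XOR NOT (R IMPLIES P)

R IFF P = True IFF True = True
(R IFF P) AND R = True AND True = True
P IMPLIES R = True IMPLIES True = True
P XOR R = True XOR True = False
(P XOR R) IFF P = False IFF True = False
(P IMPLIES R) IFF ((P XOR R) IFF P) = True IFF False = False
NOT ((P IMPLIES R) IFF ((P XOR R) IFF P)) = NOT False = True
R IMPLIES NOT ((P IMPLIES R) IFF ((P XOR R) IFF P)) = True IMPLIES True = True
R IFF (R IMPLIES NOT ((P IMPLIES R) IFF ((P XOR R) IFF P))) = True IFF True = True
((R IFF P) AND R) IFF (R IFF (R IMPLIES NOT ((P IMPLIES R) IFF ((P XOR R) IFF P)))) = True IFF True = True
(((R IFF P) AND R) IFF (R IFF (R IMPLIES NOT ((P IMPLIES R) IFF ((P XOR R) IFF P))))) IMPLIES R = True IMPLIES True = True
P XOR R = True XOR True = False
(P XOR R) IFF R = False IFF True = False
((((R IFF P) AND R) IFF (R IFF (R IMPLIES NOT ((P IMPLIES R) IFF ((P XOR R) IFF P))))) IMPLIES R) IMPLIES ((P XOR R) IFF R) = True IMPLIES False = False
R IMPLIES P = True IMPLIES True = True
NOT (R IMPLIES P) = NOT True = False
(((((R IFF P) AND R) IFF (R IFF (R IMPLIES NOT ((P IMPLIES R) IFF ((P XOR R) IFF P))))) IMPLIES R) IMPLIES ((P XOR R) IFF R)) XOR NOT (R IMPLIES P) = False XOR False = False

False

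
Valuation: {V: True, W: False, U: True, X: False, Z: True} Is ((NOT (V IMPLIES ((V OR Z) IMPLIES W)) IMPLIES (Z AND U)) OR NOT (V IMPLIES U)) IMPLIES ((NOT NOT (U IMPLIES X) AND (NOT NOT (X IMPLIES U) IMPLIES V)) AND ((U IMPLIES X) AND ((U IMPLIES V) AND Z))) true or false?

False

Substituting V=True, W=False, U=True, X=False, Z=True:
V OR Z = True OR True = True
(V OR Z) IMPLIES W = True IMPLIES False = False
V IMPLIES ((V OR Z) IMPLIES W) = True IMPLIES False = False
NOT (V IMPLIES ((V OR Z) IMPLIES W)) = NOT False = True
Z AND U = True AND True = True
NOT (V IMPLIES ((V OR Z) IMPLIES W)) IMPLIES (Z AND U) = True IMPLIES True = True
V IMPLIES U = True IMPLIES True = True
NOT (V IMPLIES U) = NOT True = False
(NOT (V IMPLIES ((V OR Z) IMPLIES W)) IMPLIES (Z AND U)) OR NOT (V IMPLIES U) = True OR False = True
U IMPLIES X = True IMPLIES False = False
NOT (U IMPLIES X) = NOT False = True
NOT NOT (U IMPLIES X) = NOT True = False
X IMPLIES U = False IMPLIES True = True
NOT (X IMPLIES U) = NOT True = False
NOT NOT (X IMPLIES U) = NOT False = True
NOT NOT (X IMPLIES U) IMPLIES V = True IMPLIES True = True
NOT NOT (U IMPLIES X) AND (NOT NOT (X IMPLIES U) IMPLIES V) = False AND True = False
U IMPLIES X = True IMPLIES False = False
U IMPLIES V = True IMPLIES True = True
(U IMPLIES V) AND Z = True AND True = True
(U IMPLIES X) AND ((U IMPLIES V) AND Z) = False AND True = False
(NOT NOT (U IMPLIES X) AND (NOT NOT (X IMPLIES U) IMPLIES V)) AND ((U IMPLIES X) AND ((U IMPLIES V) AND Z)) = False AND False = False
((NOT (V IMPLIES ((V OR Z) IMPLIES W)) IMPLIES (Z AND U)) OR NOT (V IMPLIES U)) IMPLIES ((NOT NOT (U IMPLIES X) AND (NOT NOT (X IMPLIES U) IMPLIES V)) AND ((U IMPLIES X) AND ((U IMPLIES V) AND Z))) = True IMPLIES False = False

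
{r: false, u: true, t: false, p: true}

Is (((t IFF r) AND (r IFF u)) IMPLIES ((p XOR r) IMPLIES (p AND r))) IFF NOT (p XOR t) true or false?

false

t IFF r = false IFF false = true
r IFF u = false IFF true = false
(t IFF r) AND (r IFF u) = true AND false = false
p XOR r = true XOR false = true
p AND r = true AND false = false
(p XOR r) IMPLIES (p AND r) = true IMPLIES false = false
((t IFF r) AND (r IFF u)) IMPLIES ((p XOR r) IMPLIES (p AND r)) = false IMPLIES false = true
p XOR t = true XOR false = true
NOT (p XOR t) = NOT true = false
(((t IFF r) AND (r IFF u)) IMPLIES ((p XOR r) IMPLIES (p AND r))) IFF NOT (p XOR t) = true IFF false = false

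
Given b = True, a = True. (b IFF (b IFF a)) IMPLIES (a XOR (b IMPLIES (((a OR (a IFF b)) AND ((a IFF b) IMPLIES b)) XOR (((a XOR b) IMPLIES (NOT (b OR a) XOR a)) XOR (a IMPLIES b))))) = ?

False

b IFF a = True IFF True = True
b IFF (b IFF a) = True IFF True = True
a IFF b = True IFF True = True
a OR (a IFF b) = True OR True = True
a IFF b = True IFF True = True
(a IFF b) IMPLIES b = True IMPLIES True = True
(a OR (a IFF b)) AND ((a IFF b) IMPLIES b) = True AND True = True
a XOR b = True XOR True = False
b OR a = True OR True = True
NOT (b OR a) = NOT True = False
NOT (b OR a) XOR a = False XOR True = True
(a XOR b) IMPLIES (NOT (b OR a) XOR a) = False IMPLIES True = True
a IMPLIES b = True IMPLIES True = True
((a XOR b) IMPLIES (NOT (b OR a) XOR a)) XOR (a IMPLIES b) = True XOR True = False
((a OR (a IFF b)) AND ((a IFF b) IMPLIES b)) XOR (((a XOR b) IMPLIES (NOT (b OR a) XOR a)) XOR (a IMPLIES b)) = True XOR False = True
b IMPLIES (((a OR (a IFF b)) AND ((a IFF b) IMPLIES b)) XOR (((a XOR b) IMPLIES (NOT (b OR a) XOR a)) XOR (a IMPLIES b))) = True IMPLIES True = True
a XOR (b IMPLIES (((a OR (a IFF b)) AND ((a IFF b) IMPLIES b)) XOR (((a XOR b) IMPLIES (NOT (b OR a) XOR a)) XOR (a IMPLIES b)))) = True XOR True = False
(b IFF (b IFF a)) IMPLIES (a XOR (b IMPLIES (((a OR (a IFF b)) AND ((a IFF b) IMPLIES b)) XOR (((a XOR b) IMPLIES (NOT (b OR a) XOR a)) XOR (a IMPLIES b))))) = True IMPLIES False = False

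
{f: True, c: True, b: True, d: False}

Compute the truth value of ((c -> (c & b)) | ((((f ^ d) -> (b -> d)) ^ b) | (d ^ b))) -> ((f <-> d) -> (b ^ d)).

True

Substituting f=True, c=True, b=True, d=False:
c & b = True & True = True
c -> (c & b) = True -> True = True
f ^ d = True ^ False = True
b -> d = True -> False = False
(f ^ d) -> (b -> d) = True -> False = False
((f ^ d) -> (b -> d)) ^ b = False ^ True = True
d ^ b = False ^ True = True
(((f ^ d) -> (b -> d)) ^ b) | (d ^ b) = True | True = True
(c -> (c & b)) | ((((f ^ d) -> (b -> d)) ^ b) | (d ^ b)) = True | True = True
f <-> d = True <-> False = False
b ^ d = True ^ False = True
(f <-> d) -> (b ^ d) = False -> True = True
((c -> (c & b)) | ((((f ^ d) -> (b -> d)) ^ b) | (d ^ b))) -> ((f <-> d) -> (b ^ d)) = True -> True = True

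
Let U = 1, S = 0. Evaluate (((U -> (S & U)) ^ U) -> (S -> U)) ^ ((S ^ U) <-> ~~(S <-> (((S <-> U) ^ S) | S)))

S & U = 0 & 1 = 0
U -> (S & U) = 1 -> 0 = 0
(U -> (S & U)) ^ U = 0 ^ 1 = 1
S -> U = 0 -> 1 = 1
((U -> (S & U)) ^ U) -> (S -> U) = 1 -> 1 = 1
S ^ U = 0 ^ 1 = 1
S <-> U = 0 <-> 1 = 0
(S <-> U) ^ S = 0 ^ 0 = 0
((S <-> U) ^ S) | S = 0 | 0 = 0
S <-> (((S <-> U) ^ S) | S) = 0 <-> 0 = 1
~(S <-> (((S <-> U) ^ S) | S)) = ~1 = 0
~~(S <-> (((S <-> U) ^ S) | S)) = ~0 = 1
(S ^ U) <-> ~~(S <-> (((S <-> U) ^ S) | S)) = 1 <-> 1 = 1
(((U -> (S & U)) ^ U) -> (S -> U)) ^ ((S ^ U) <-> ~~(S <-> (((S <-> U) ^ S) | S))) = 1 ^ 1 = 0

0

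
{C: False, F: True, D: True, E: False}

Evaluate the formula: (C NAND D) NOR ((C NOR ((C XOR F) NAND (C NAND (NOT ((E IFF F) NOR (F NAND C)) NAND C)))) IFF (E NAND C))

Substituting C=False, F=True, D=True, E=False:
C NAND D = False NAND True = True
C XOR F = False XOR True = True
E IFF F = False IFF True = False
F NAND C = True NAND False = True
(E IFF F) NOR (F NAND C) = False NOR True = False
NOT ((E IFF F) NOR (F NAND C)) = NOT False = True
NOT ((E IFF F) NOR (F NAND C)) NAND C = True NAND False = True
C NAND (NOT ((E IFF F) NOR (F NAND C)) NAND C) = False NAND True = True
(C XOR F) NAND (C NAND (NOT ((E IFF F) NOR (F NAND C)) NAND C)) = True NAND True = False
C NOR ((C XOR F) NAND (C NAND (NOT ((E IFF F) NOR (F NAND C)) NAND C))) = False NOR False = True
E NAND C = False NAND False = True
(C NOR ((C XOR F) NAND (C NAND (NOT ((E IFF F) NOR (F NAND C)) NAND C)))) IFF (E NAND C) = True IFF True = True
(C NAND D) NOR ((C NOR ((C XOR F) NAND (C NAND (NOT ((E IFF F) NOR (F NAND C)) NAND C)))) IFF (E NAND C)) = True NOR True = False

False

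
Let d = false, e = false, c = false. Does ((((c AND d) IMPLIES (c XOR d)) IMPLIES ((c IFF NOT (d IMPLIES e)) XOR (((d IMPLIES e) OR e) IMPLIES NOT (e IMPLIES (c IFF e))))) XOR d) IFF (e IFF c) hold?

Substituting d=false, e=false, c=false:
c AND d = false AND false = false
c XOR d = false XOR false = false
(c AND d) IMPLIES (c XOR d) = false IMPLIES false = true
d IMPLIES e = false IMPLIES false = true
NOT (d IMPLIES e) = NOT true = false
c IFF NOT (d IMPLIES e) = false IFF false = true
d IMPLIES e = false IMPLIES false = true
(d IMPLIES e) OR e = true OR false = true
c IFF e = false IFF false = true
e IMPLIES (c IFF e) = false IMPLIES true = true
NOT (e IMPLIES (c IFF e)) = NOT true = false
((d IMPLIES e) OR e) IMPLIES NOT (e IMPLIES (c IFF e)) = true IMPLIES false = false
(c IFF NOT (d IMPLIES e)) XOR (((d IMPLIES e) OR e) IMPLIES NOT (e IMPLIES (c IFF e))) = true XOR false = true
((c AND d) IMPLIES (c XOR d)) IMPLIES ((c IFF NOT (d IMPLIES e)) XOR (((d IMPLIES e) OR e) IMPLIES NOT (e IMPLIES (c IFF e)))) = true IMPLIES true = true
(((c AND d) IMPLIES (c XOR d)) IMPLIES ((c IFF NOT (d IMPLIES e)) XOR (((d IMPLIES e) OR e) IMPLIES NOT (e IMPLIES (c IFF e))))) XOR d = true XOR false = true
e IFF c = false IFF false = true
((((c AND d) IMPLIES (c XOR d)) IMPLIES ((c IFF NOT (d IMPLIES e)) XOR (((d IMPLIES e) OR e) IMPLIES NOT (e IMPLIES (c IFF e))))) XOR d) IFF (e IFF c) = true IFF true = true

true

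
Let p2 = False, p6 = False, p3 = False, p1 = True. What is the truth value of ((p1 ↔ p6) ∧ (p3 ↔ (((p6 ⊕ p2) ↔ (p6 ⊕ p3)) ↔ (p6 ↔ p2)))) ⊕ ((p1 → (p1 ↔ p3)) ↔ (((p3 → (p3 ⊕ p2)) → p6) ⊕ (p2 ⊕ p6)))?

True

p1 ↔ p6 = True ↔ False = False
p6 ⊕ p2 = False ⊕ False = False
p6 ⊕ p3 = False ⊕ False = False
(p6 ⊕ p2) ↔ (p6 ⊕ p3) = False ↔ False = True
p6 ↔ p2 = False ↔ False = True
((p6 ⊕ p2) ↔ (p6 ⊕ p3)) ↔ (p6 ↔ p2) = True ↔ True = True
p3 ↔ (((p6 ⊕ p2) ↔ (p6 ⊕ p3)) ↔ (p6 ↔ p2)) = False ↔ True = False
(p1 ↔ p6) ∧ (p3 ↔ (((p6 ⊕ p2) ↔ (p6 ⊕ p3)) ↔ (p6 ↔ p2))) = False ∧ False = False
p1 ↔ p3 = True ↔ False = False
p1 → (p1 ↔ p3) = True → False = False
p3 ⊕ p2 = False ⊕ False = False
p3 → (p3 ⊕ p2) = False → False = True
(p3 → (p3 ⊕ p2)) → p6 = True → False = False
p2 ⊕ p6 = False ⊕ False = False
((p3 → (p3 ⊕ p2)) → p6) ⊕ (p2 ⊕ p6) = False ⊕ False = False
(p1 → (p1 ↔ p3)) ↔ (((p3 → (p3 ⊕ p2)) → p6) ⊕ (p2 ⊕ p6)) = False ↔ False = True
((p1 ↔ p6) ∧ (p3 ↔ (((p6 ⊕ p2) ↔ (p6 ⊕ p3)) ↔ (p6 ↔ p2)))) ⊕ ((p1 → (p1 ↔ p3)) ↔ (((p3 → (p3 ⊕ p2)) → p6) ⊕ (p2 ⊕ p6))) = False ⊕ True = True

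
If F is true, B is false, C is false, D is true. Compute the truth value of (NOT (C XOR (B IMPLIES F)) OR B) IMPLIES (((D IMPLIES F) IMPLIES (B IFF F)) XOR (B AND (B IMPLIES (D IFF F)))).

True

B IMPLIES F = False IMPLIES True = True
C XOR (B IMPLIES F) = False XOR True = True
NOT (C XOR (B IMPLIES F)) = NOT True = False
NOT (C XOR (B IMPLIES F)) OR B = False OR False = False
D IMPLIES F = True IMPLIES True = True
B IFF F = False IFF True = False
(D IMPLIES F) IMPLIES (B IFF F) = True IMPLIES False = False
D IFF F = True IFF True = True
B IMPLIES (D IFF F) = False IMPLIES True = True
B AND (B IMPLIES (D IFF F)) = False AND True = False
((D IMPLIES F) IMPLIES (B IFF F)) XOR (B AND (B IMPLIES (D IFF F))) = False XOR False = False
(NOT (C XOR (B IMPLIES F)) OR B) IMPLIES (((D IMPLIES F) IMPLIES (B IFF F)) XOR (B AND (B IMPLIES (D IFF F)))) = False IMPLIES False = True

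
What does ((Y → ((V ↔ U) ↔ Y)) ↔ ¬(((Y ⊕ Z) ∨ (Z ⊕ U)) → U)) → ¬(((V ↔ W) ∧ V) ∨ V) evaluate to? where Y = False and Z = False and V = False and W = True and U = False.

V ↔ U = False ↔ False = True
(V ↔ U) ↔ Y = True ↔ False = False
Y → ((V ↔ U) ↔ Y) = False → False = True
Y ⊕ Z = False ⊕ False = False
Z ⊕ U = False ⊕ False = False
(Y ⊕ Z) ∨ (Z ⊕ U) = False ∨ False = False
((Y ⊕ Z) ∨ (Z ⊕ U)) → U = False → False = True
¬(((Y ⊕ Z) ∨ (Z ⊕ U)) → U) = ¬True = False
(Y → ((V ↔ U) ↔ Y)) ↔ ¬(((Y ⊕ Z) ∨ (Z ⊕ U)) → U) = True ↔ False = False
V ↔ W = False ↔ True = False
(V ↔ W) ∧ V = False ∧ False = False
((V ↔ W) ∧ V) ∨ V = False ∨ False = False
¬(((V ↔ W) ∧ V) ∨ V) = ¬False = True
((Y → ((V ↔ U) ↔ Y)) ↔ ¬(((Y ⊕ Z) ∨ (Z ⊕ U)) → U)) → ¬(((V ↔ W) ∧ V) ∨ V) = False → True = True

True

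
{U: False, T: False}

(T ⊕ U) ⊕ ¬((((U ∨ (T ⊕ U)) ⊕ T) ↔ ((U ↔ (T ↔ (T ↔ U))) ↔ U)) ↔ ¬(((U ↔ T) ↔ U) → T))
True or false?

T ⊕ U = False ⊕ False = False
T ⊕ U = False ⊕ False = False
U ∨ (T ⊕ U) = False ∨ False = False
(U ∨ (T ⊕ U)) ⊕ T = False ⊕ False = False
T ↔ U = False ↔ False = True
T ↔ (T ↔ U) = False ↔ True = False
U ↔ (T ↔ (T ↔ U)) = False ↔ False = True
(U ↔ (T ↔ (T ↔ U))) ↔ U = True ↔ False = False
((U ∨ (T ⊕ U)) ⊕ T) ↔ ((U ↔ (T ↔ (T ↔ U))) ↔ U) = False ↔ False = True
U ↔ T = False ↔ False = True
(U ↔ T) ↔ U = True ↔ False = False
((U ↔ T) ↔ U) → T = False → False = True
¬(((U ↔ T) ↔ U) → T) = ¬True = False
(((U ∨ (T ⊕ U)) ⊕ T) ↔ ((U ↔ (T ↔ (T ↔ U))) ↔ U)) ↔ ¬(((U ↔ T) ↔ U) → T) = True ↔ False = False
¬((((U ∨ (T ⊕ U)) ⊕ T) ↔ ((U ↔ (T ↔ (T ↔ U))) ↔ U)) ↔ ¬(((U ↔ T) ↔ U) → T)) = ¬False = True
(T ⊕ U) ⊕ ¬((((U ∨ (T ⊕ U)) ⊕ T) ↔ ((U ↔ (T ↔ (T ↔ U))) ↔ U)) ↔ ¬(((U ↔ T) ↔ U) → T)) = False ⊕ True = True

True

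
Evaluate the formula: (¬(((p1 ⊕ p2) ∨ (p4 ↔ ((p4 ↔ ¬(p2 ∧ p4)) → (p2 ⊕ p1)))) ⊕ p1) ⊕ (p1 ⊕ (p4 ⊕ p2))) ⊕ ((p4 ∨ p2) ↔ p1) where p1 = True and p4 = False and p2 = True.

True

Substituting p1=True, p4=False, p2=True:
p1 ⊕ p2 = True ⊕ True = False
p2 ∧ p4 = True ∧ False = False
¬(p2 ∧ p4) = ¬False = True
p4 ↔ ¬(p2 ∧ p4) = False ↔ True = False
p2 ⊕ p1 = True ⊕ True = False
(p4 ↔ ¬(p2 ∧ p4)) → (p2 ⊕ p1) = False → False = True
p4 ↔ ((p4 ↔ ¬(p2 ∧ p4)) → (p2 ⊕ p1)) = False ↔ True = False
(p1 ⊕ p2) ∨ (p4 ↔ ((p4 ↔ ¬(p2 ∧ p4)) → (p2 ⊕ p1))) = False ∨ False = False
((p1 ⊕ p2) ∨ (p4 ↔ ((p4 ↔ ¬(p2 ∧ p4)) → (p2 ⊕ p1)))) ⊕ p1 = False ⊕ True = True
¬(((p1 ⊕ p2) ∨ (p4 ↔ ((p4 ↔ ¬(p2 ∧ p4)) → (p2 ⊕ p1)))) ⊕ p1) = ¬True = False
p4 ⊕ p2 = False ⊕ True = True
p1 ⊕ (p4 ⊕ p2) = True ⊕ True = False
¬(((p1 ⊕ p2) ∨ (p4 ↔ ((p4 ↔ ¬(p2 ∧ p4)) → (p2 ⊕ p1)))) ⊕ p1) ⊕ (p1 ⊕ (p4 ⊕ p2)) = False ⊕ False = False
p4 ∨ p2 = False ∨ True = True
(p4 ∨ p2) ↔ p1 = True ↔ True = True
(¬(((p1 ⊕ p2) ∨ (p4 ↔ ((p4 ↔ ¬(p2 ∧ p4)) → (p2 ⊕ p1)))) ⊕ p1) ⊕ (p1 ⊕ (p4 ⊕ p2))) ⊕ ((p4 ∨ p2) ↔ p1) = False ⊕ True = True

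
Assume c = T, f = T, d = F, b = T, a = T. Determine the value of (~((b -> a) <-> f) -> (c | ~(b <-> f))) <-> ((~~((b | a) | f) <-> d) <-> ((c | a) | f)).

b -> a = T -> T = T
(b -> a) <-> f = T <-> T = T
~((b -> a) <-> f) = ~T = F
b <-> f = T <-> T = T
~(b <-> f) = ~T = F
c | ~(b <-> f) = T | F = T
~((b -> a) <-> f) -> (c | ~(b <-> f)) = F -> T = T
b | a = T | T = T
(b | a) | f = T | T = T
~((b | a) | f) = ~T = F
~~((b | a) | f) = ~F = T
~~((b | a) | f) <-> d = T <-> F = F
c | a = T | T = T
(c | a) | f = T | T = T
(~~((b | a) | f) <-> d) <-> ((c | a) | f) = F <-> T = F
(~((b -> a) <-> f) -> (c | ~(b <-> f))) <-> ((~~((b | a) | f) <-> d) <-> ((c | a) | f)) = T <-> F = F

F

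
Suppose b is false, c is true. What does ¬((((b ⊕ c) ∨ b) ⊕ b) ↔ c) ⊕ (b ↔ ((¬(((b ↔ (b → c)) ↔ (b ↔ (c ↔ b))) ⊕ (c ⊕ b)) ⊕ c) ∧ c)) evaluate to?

False

b ⊕ c = False ⊕ True = True
(b ⊕ c) ∨ b = True ∨ False = True
((b ⊕ c) ∨ b) ⊕ b = True ⊕ False = True
(((b ⊕ c) ∨ b) ⊕ b) ↔ c = True ↔ True = True
¬((((b ⊕ c) ∨ b) ⊕ b) ↔ c) = ¬True = False
b → c = False → True = True
b ↔ (b → c) = False ↔ True = False
c ↔ b = True ↔ False = False
b ↔ (c ↔ b) = False ↔ False = True
(b ↔ (b → c)) ↔ (b ↔ (c ↔ b)) = False ↔ True = False
c ⊕ b = True ⊕ False = True
((b ↔ (b → c)) ↔ (b ↔ (c ↔ b))) ⊕ (c ⊕ b) = False ⊕ True = True
¬(((b ↔ (b → c)) ↔ (b ↔ (c ↔ b))) ⊕ (c ⊕ b)) = ¬True = False
¬(((b ↔ (b → c)) ↔ (b ↔ (c ↔ b))) ⊕ (c ⊕ b)) ⊕ c = False ⊕ True = True
(¬(((b ↔ (b → c)) ↔ (b ↔ (c ↔ b))) ⊕ (c ⊕ b)) ⊕ c) ∧ c = True ∧ True = True
b ↔ ((¬(((b ↔ (b → c)) ↔ (b ↔ (c ↔ b))) ⊕ (c ⊕ b)) ⊕ c) ∧ c) = False ↔ True = False
¬((((b ⊕ c) ∨ b) ⊕ b) ↔ c) ⊕ (b ↔ ((¬(((b ↔ (b → c)) ↔ (b ↔ (c ↔ b))) ⊕ (c ⊕ b)) ⊕ c) ∧ c)) = False ⊕ False = False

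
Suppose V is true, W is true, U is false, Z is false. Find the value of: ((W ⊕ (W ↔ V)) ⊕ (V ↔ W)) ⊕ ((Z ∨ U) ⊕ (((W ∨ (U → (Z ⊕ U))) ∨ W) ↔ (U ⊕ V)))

W ↔ V = True ↔ True = True
W ⊕ (W ↔ V) = True ⊕ True = False
V ↔ W = True ↔ True = True
(W ⊕ (W ↔ V)) ⊕ (V ↔ W) = False ⊕ True = True
Z ∨ U = False ∨ False = False
Z ⊕ U = False ⊕ False = False
U → (Z ⊕ U) = False → False = True
W ∨ (U → (Z ⊕ U)) = True ∨ True = True
(W ∨ (U → (Z ⊕ U))) ∨ W = True ∨ True = True
U ⊕ V = False ⊕ True = True
((W ∨ (U → (Z ⊕ U))) ∨ W) ↔ (U ⊕ V) = True ↔ True = True
(Z ∨ U) ⊕ (((W ∨ (U → (Z ⊕ U))) ∨ W) ↔ (U ⊕ V)) = False ⊕ True = True
((W ⊕ (W ↔ V)) ⊕ (V ↔ W)) ⊕ ((Z ∨ U) ⊕ (((W ∨ (U → (Z ⊕ U))) ∨ W) ↔ (U ⊕ V))) = True ⊕ True = False

False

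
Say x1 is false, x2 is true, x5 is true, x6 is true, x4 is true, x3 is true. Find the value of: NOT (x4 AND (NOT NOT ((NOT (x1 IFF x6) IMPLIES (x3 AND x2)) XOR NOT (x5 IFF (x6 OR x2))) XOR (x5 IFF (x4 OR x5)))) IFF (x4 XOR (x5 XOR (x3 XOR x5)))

Substituting x1=F, x2=T, x5=T, x6=T, x4=T, x3=T:
x1 IFF x6 = F IFF T = F
NOT (x1 IFF x6) = NOT F = T
x3 AND x2 = T AND T = T
NOT (x1 IFF x6) IMPLIES (x3 AND x2) = T IMPLIES T = T
x6 OR x2 = T OR T = T
x5 IFF (x6 OR x2) = T IFF T = T
NOT (x5 IFF (x6 OR x2)) = NOT T = F
(NOT (x1 IFF x6) IMPLIES (x3 AND x2)) XOR NOT (x5 IFF (x6 OR x2)) = T XOR F = T
NOT ((NOT (x1 IFF x6) IMPLIES (x3 AND x2)) XOR NOT (x5 IFF (x6 OR x2))) = NOT T = F
NOT NOT ((NOT (x1 IFF x6) IMPLIES (x3 AND x2)) XOR NOT (x5 IFF (x6 OR x2))) = NOT F = T
x4 OR x5 = T OR T = T
x5 IFF (x4 OR x5) = T IFF T = T
NOT NOT ((NOT (x1 IFF x6) IMPLIES (x3 AND x2)) XOR NOT (x5 IFF (x6 OR x2))) XOR (x5 IFF (x4 OR x5)) = T XOR T = F
x4 AND (NOT NOT ((NOT (x1 IFF x6) IMPLIES (x3 AND x2)) XOR NOT (x5 IFF (x6 OR x2))) XOR (x5 IFF (x4 OR x5))) = T AND F = F
NOT (x4 AND (NOT NOT ((NOT (x1 IFF x6) IMPLIES (x3 AND x2)) XOR NOT (x5 IFF (x6 OR x2))) XOR (x5 IFF (x4 OR x5)))) = NOT F = T
x3 XOR x5 = T XOR T = F
x5 XOR (x3 XOR x5) = T XOR F = T
x4 XOR (x5 XOR (x3 XOR x5)) = T XOR T = F
NOT (x4 AND (NOT NOT ((NOT (x1 IFF x6) IMPLIES (x3 AND x2)) XOR NOT (x5 IFF (x6 OR x2))) XOR (x5 IFF (x4 OR x5)))) IFF (x4 XOR (x5 XOR (x3 XOR x5))) = T IFF F = F

F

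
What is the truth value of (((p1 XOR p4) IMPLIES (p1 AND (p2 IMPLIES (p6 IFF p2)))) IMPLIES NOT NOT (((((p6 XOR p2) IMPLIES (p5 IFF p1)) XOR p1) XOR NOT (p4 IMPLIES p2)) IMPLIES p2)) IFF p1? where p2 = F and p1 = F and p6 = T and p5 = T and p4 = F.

F

Substituting p2=F, p1=F, p6=T, p5=T, p4=F:
p1 XOR p4 = F XOR F = F
p6 IFF p2 = T IFF F = F
p2 IMPLIES (p6 IFF p2) = F IMPLIES F = T
p1 AND (p2 IMPLIES (p6 IFF p2)) = F AND T = F
(p1 XOR p4) IMPLIES (p1 AND (p2 IMPLIES (p6 IFF p2))) = F IMPLIES F = T
p6 XOR p2 = T XOR F = T
p5 IFF p1 = T IFF F = F
(p6 XOR p2) IMPLIES (p5 IFF p1) = T IMPLIES F = F
((p6 XOR p2) IMPLIES (p5 IFF p1)) XOR p1 = F XOR F = F
p4 IMPLIES p2 = F IMPLIES F = T
NOT (p4 IMPLIES p2) = NOT T = F
(((p6 XOR p2) IMPLIES (p5 IFF p1)) XOR p1) XOR NOT (p4 IMPLIES p2) = F XOR F = F
((((p6 XOR p2) IMPLIES (p5 IFF p1)) XOR p1) XOR NOT (p4 IMPLIES p2)) IMPLIES p2 = F IMPLIES F = T
NOT (((((p6 XOR p2) IMPLIES (p5 IFF p1)) XOR p1) XOR NOT (p4 IMPLIES p2)) IMPLIES p2) = NOT T = F
NOT NOT (((((p6 XOR p2) IMPLIES (p5 IFF p1)) XOR p1) XOR NOT (p4 IMPLIES p2)) IMPLIES p2) = NOT F = T
((p1 XOR p4) IMPLIES (p1 AND (p2 IMPLIES (p6 IFF p2)))) IMPLIES NOT NOT (((((p6 XOR p2) IMPLIES (p5 IFF p1)) XOR p1) XOR NOT (p4 IMPLIES p2)) IMPLIES p2) = T IMPLIES T = T
(((p1 XOR p4) IMPLIES (p1 AND (p2 IMPLIES (p6 IFF p2)))) IMPLIES NOT NOT (((((p6 XOR p2) IMPLIES (p5 IFF p1)) XOR p1) XOR NOT (p4 IMPLIES p2)) IMPLIES p2)) IFF p1 = T IFF F = F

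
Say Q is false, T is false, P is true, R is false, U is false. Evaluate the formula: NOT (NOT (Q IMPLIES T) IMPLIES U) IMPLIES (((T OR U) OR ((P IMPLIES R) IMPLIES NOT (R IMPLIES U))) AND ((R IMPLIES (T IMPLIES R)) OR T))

True

Substituting Q=False, T=False, P=True, R=False, U=False:
Q IMPLIES T = False IMPLIES False = True
NOT (Q IMPLIES T) = NOT True = False
NOT (Q IMPLIES T) IMPLIES U = False IMPLIES False = True
NOT (NOT (Q IMPLIES T) IMPLIES U) = NOT True = False
T OR U = False OR False = False
P IMPLIES R = True IMPLIES False = False
R IMPLIES U = False IMPLIES False = True
NOT (R IMPLIES U) = NOT True = False
(P IMPLIES R) IMPLIES NOT (R IMPLIES U) = False IMPLIES False = True
(T OR U) OR ((P IMPLIES R) IMPLIES NOT (R IMPLIES U)) = False OR True = True
T IMPLIES R = False IMPLIES False = True
R IMPLIES (T IMPLIES R) = False IMPLIES True = True
(R IMPLIES (T IMPLIES R)) OR T = True OR False = True
((T OR U) OR ((P IMPLIES R) IMPLIES NOT (R IMPLIES U))) AND ((R IMPLIES (T IMPLIES R)) OR T) = True AND True = True
NOT (NOT (Q IMPLIES T) IMPLIES U) IMPLIES (((T OR U) OR ((P IMPLIES R) IMPLIES NOT (R IMPLIES U))) AND ((R IMPLIES (T IMPLIES R)) OR T)) = False IMPLIES True = True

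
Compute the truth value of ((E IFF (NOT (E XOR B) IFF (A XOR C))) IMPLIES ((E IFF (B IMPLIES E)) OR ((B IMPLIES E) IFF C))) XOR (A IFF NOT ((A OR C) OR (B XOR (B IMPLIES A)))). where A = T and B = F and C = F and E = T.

E XOR B = T XOR F = T
NOT (E XOR B) = NOT T = F
A XOR C = T XOR F = T
NOT (E XOR B) IFF (A XOR C) = F IFF T = F
E IFF (NOT (E XOR B) IFF (A XOR C)) = T IFF F = F
B IMPLIES E = F IMPLIES T = T
E IFF (B IMPLIES E) = T IFF T = T
B IMPLIES E = F IMPLIES T = T
(B IMPLIES E) IFF C = T IFF F = F
(E IFF (B IMPLIES E)) OR ((B IMPLIES E) IFF C) = T OR F = T
(E IFF (NOT (E XOR B) IFF (A XOR C))) IMPLIES ((E IFF (B IMPLIES E)) OR ((B IMPLIES E) IFF C)) = F IMPLIES T = T
A OR C = T OR F = T
B IMPLIES A = F IMPLIES T = T
B XOR (B IMPLIES A) = F XOR T = T
(A OR C) OR (B XOR (B IMPLIES A)) = T OR T = T
NOT ((A OR C) OR (B XOR (B IMPLIES A))) = NOT T = F
A IFF NOT ((A OR C) OR (B XOR (B IMPLIES A))) = T IFF F = F
((E IFF (NOT (E XOR B) IFF (A XOR C))) IMPLIES ((E IFF (B IMPLIES E)) OR ((B IMPLIES E) IFF C))) XOR (A IFF NOT ((A OR C) OR (B XOR (B IMPLIES A)))) = T XOR F = T

T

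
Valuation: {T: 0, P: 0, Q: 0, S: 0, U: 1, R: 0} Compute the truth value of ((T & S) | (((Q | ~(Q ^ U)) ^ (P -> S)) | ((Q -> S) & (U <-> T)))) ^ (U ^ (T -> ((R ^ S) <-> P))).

1

T & S = 0 & 0 = 0
Q ^ U = 0 ^ 1 = 1
~(Q ^ U) = ~1 = 0
Q | ~(Q ^ U) = 0 | 0 = 0
P -> S = 0 -> 0 = 1
(Q | ~(Q ^ U)) ^ (P -> S) = 0 ^ 1 = 1
Q -> S = 0 -> 0 = 1
U <-> T = 1 <-> 0 = 0
(Q -> S) & (U <-> T) = 1 & 0 = 0
((Q | ~(Q ^ U)) ^ (P -> S)) | ((Q -> S) & (U <-> T)) = 1 | 0 = 1
(T & S) | (((Q | ~(Q ^ U)) ^ (P -> S)) | ((Q -> S) & (U <-> T))) = 0 | 1 = 1
R ^ S = 0 ^ 0 = 0
(R ^ S) <-> P = 0 <-> 0 = 1
T -> ((R ^ S) <-> P) = 0 -> 1 = 1
U ^ (T -> ((R ^ S) <-> P)) = 1 ^ 1 = 0
((T & S) | (((Q | ~(Q ^ U)) ^ (P -> S)) | ((Q -> S) & (U <-> T)))) ^ (U ^ (T -> ((R ^ S) <-> P))) = 1 ^ 0 = 1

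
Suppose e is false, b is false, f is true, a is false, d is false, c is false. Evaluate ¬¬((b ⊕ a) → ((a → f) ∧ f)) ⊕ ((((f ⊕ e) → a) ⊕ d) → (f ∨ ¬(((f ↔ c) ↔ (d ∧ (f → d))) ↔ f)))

b ⊕ a = F ⊕ F = F
a → f = F → T = T
(a → f) ∧ f = T ∧ T = T
(b ⊕ a) → ((a → f) ∧ f) = F → T = T
¬((b ⊕ a) → ((a → f) ∧ f)) = ¬T = F
¬¬((b ⊕ a) → ((a → f) ∧ f)) = ¬F = T
f ⊕ e = T ⊕ F = T
(f ⊕ e) → a = T → F = F
((f ⊕ e) → a) ⊕ d = F ⊕ F = F
f ↔ c = T ↔ F = F
f → d = T → F = F
d ∧ (f → d) = F ∧ F = F
(f ↔ c) ↔ (d ∧ (f → d)) = F ↔ F = T
((f ↔ c) ↔ (d ∧ (f → d))) ↔ f = T ↔ T = T
¬(((f ↔ c) ↔ (d ∧ (f → d))) ↔ f) = ¬T = F
f ∨ ¬(((f ↔ c) ↔ (d ∧ (f → d))) ↔ f) = T ∨ F = T
(((f ⊕ e) → a) ⊕ d) → (f ∨ ¬(((f ↔ c) ↔ (d ∧ (f → d))) ↔ f)) = F → T = T
¬¬((b ⊕ a) → ((a → f) ∧ f)) ⊕ ((((f ⊕ e) → a) ⊕ d) → (f ∨ ¬(((f ↔ c) ↔ (d ∧ (f → d))) ↔ f))) = T ⊕ T = F

F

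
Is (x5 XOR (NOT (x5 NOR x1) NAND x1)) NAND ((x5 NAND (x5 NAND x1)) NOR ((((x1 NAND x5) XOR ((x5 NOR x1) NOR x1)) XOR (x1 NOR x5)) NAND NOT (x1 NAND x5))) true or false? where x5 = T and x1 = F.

x5 NOR x1 = T NOR F = F
NOT (x5 NOR x1) = NOT F = T
NOT (x5 NOR x1) NAND x1 = T NAND F = T
x5 XOR (NOT (x5 NOR x1) NAND x1) = T XOR T = F
x5 NAND x1 = T NAND F = T
x5 NAND (x5 NAND x1) = T NAND T = F
x1 NAND x5 = F NAND T = T
x5 NOR x1 = T NOR F = F
(x5 NOR x1) NOR x1 = F NOR F = T
(x1 NAND x5) XOR ((x5 NOR x1) NOR x1) = T XOR T = F
x1 NOR x5 = F NOR T = F
((x1 NAND x5) XOR ((x5 NOR x1) NOR x1)) XOR (x1 NOR x5) = F XOR F = F
x1 NAND x5 = F NAND T = T
NOT (x1 NAND x5) = NOT T = F
(((x1 NAND x5) XOR ((x5 NOR x1) NOR x1)) XOR (x1 NOR x5)) NAND NOT (x1 NAND x5) = F NAND F = T
(x5 NAND (x5 NAND x1)) NOR ((((x1 NAND x5) XOR ((x5 NOR x1) NOR x1)) XOR (x1 NOR x5)) NAND NOT (x1 NAND x5)) = F NOR T = F
(x5 XOR (NOT (x5 NOR x1) NAND x1)) NAND ((x5 NAND (x5 NAND x1)) NOR ((((x1 NAND x5) XOR ((x5 NOR x1) NOR x1)) XOR (x1 NOR x5)) NAND NOT (x1 NAND x5))) = F NAND F = T

T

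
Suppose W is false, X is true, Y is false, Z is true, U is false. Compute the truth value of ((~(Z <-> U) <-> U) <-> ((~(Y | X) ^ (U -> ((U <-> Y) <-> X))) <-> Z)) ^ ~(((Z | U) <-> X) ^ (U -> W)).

1

Z <-> U = 1 <-> 0 = 0
~(Z <-> U) = ~0 = 1
~(Z <-> U) <-> U = 1 <-> 0 = 0
Y | X = 0 | 1 = 1
~(Y | X) = ~1 = 0
U <-> Y = 0 <-> 0 = 1
(U <-> Y) <-> X = 1 <-> 1 = 1
U -> ((U <-> Y) <-> X) = 0 -> 1 = 1
~(Y | X) ^ (U -> ((U <-> Y) <-> X)) = 0 ^ 1 = 1
(~(Y | X) ^ (U -> ((U <-> Y) <-> X))) <-> Z = 1 <-> 1 = 1
(~(Z <-> U) <-> U) <-> ((~(Y | X) ^ (U -> ((U <-> Y) <-> X))) <-> Z) = 0 <-> 1 = 0
Z | U = 1 | 0 = 1
(Z | U) <-> X = 1 <-> 1 = 1
U -> W = 0 -> 0 = 1
((Z | U) <-> X) ^ (U -> W) = 1 ^ 1 = 0
~(((Z | U) <-> X) ^ (U -> W)) = ~0 = 1
((~(Z <-> U) <-> U) <-> ((~(Y | X) ^ (U -> ((U <-> Y) <-> X))) <-> Z)) ^ ~(((Z | U) <-> X) ^ (U -> W)) = 0 ^ 1 = 1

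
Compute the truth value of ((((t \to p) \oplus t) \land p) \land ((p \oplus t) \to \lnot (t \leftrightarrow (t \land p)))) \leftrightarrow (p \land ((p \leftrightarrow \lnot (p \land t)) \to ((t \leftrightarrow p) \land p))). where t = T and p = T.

t \to p = T \to T = T
(t \to p) \oplus t = T \oplus T = F
((t \to p) \oplus t) \land p = F \land T = F
p \oplus t = T \oplus T = F
t \land p = T \land T = T
t \leftrightarrow (t \land p) = T \leftrightarrow T = T
\lnot (t \leftrightarrow (t \land p)) = \lnot T = F
(p \oplus t) \to \lnot (t \leftrightarrow (t \land p)) = F \to F = T
(((t \to p) \oplus t) \land p) \land ((p \oplus t) \to \lnot (t \leftrightarrow (t \land p))) = F \land T = F
p \land t = T \land T = T
\lnot (p \land t) = \lnot T = F
p \leftrightarrow \lnot (p \land t) = T \leftrightarrow F = F
t \leftrightarrow p = T \leftrightarrow T = T
(t \leftrightarrow p) \land p = T \land T = T
(p \leftrightarrow \lnot (p \land t)) \to ((t \leftrightarrow p) \land p) = F \to T = T
p \land ((p \leftrightarrow \lnot (p \land t)) \to ((t \leftrightarrow p) \land p)) = T \land T = T
((((t \to p) \oplus t) \land p) \land ((p \oplus t) \to \lnot (t \leftrightarrow (t \land p)))) \leftrightarrow (p \land ((p \leftrightarrow \lnot (p \land t)) \to ((t \leftrightarrow p) \land p))) = F \leftrightarrow T = F

F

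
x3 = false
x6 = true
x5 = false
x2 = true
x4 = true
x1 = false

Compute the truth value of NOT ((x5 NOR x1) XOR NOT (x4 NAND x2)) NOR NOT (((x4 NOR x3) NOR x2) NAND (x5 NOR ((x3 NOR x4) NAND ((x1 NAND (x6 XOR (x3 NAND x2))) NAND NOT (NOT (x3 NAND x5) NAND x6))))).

Substituting x3=false, x6=true, x5=false, x2=true, x4=true, x1=false:
x5 NOR x1 = false NOR false = true
x4 NAND x2 = true NAND true = false
NOT (x4 NAND x2) = NOT false = true
(x5 NOR x1) XOR NOT (x4 NAND x2) = true XOR true = false
NOT ((x5 NOR x1) XOR NOT (x4 NAND x2)) = NOT false = true
x4 NOR x3 = true NOR false = false
(x4 NOR x3) NOR x2 = false NOR true = false
x3 NOR x4 = false NOR true = false
x3 NAND x2 = false NAND true = true
x6 XOR (x3 NAND x2) = true XOR true = false
x1 NAND (x6 XOR (x3 NAND x2)) = false NAND false = true
x3 NAND x5 = false NAND false = true
NOT (x3 NAND x5) = NOT true = false
NOT (x3 NAND x5) NAND x6 = false NAND true = true
NOT (NOT (x3 NAND x5) NAND x6) = NOT true = false
(x1 NAND (x6 XOR (x3 NAND x2))) NAND NOT (NOT (x3 NAND x5) NAND x6) = true NAND false = true
(x3 NOR x4) NAND ((x1 NAND (x6 XOR (x3 NAND x2))) NAND NOT (NOT (x3 NAND x5) NAND x6)) = false NAND true = true
x5 NOR ((x3 NOR x4) NAND ((x1 NAND (x6 XOR (x3 NAND x2))) NAND NOT (NOT (x3 NAND x5) NAND x6))) = false NOR true = false
((x4 NOR x3) NOR x2) NAND (x5 NOR ((x3 NOR x4) NAND ((x1 NAND (x6 XOR (x3 NAND x2))) NAND NOT (NOT (x3 NAND x5) NAND x6)))) = false NAND false = true
NOT (((x4 NOR x3) NOR x2) NAND (x5 NOR ((x3 NOR x4) NAND ((x1 NAND (x6 XOR (x3 NAND x2))) NAND NOT (NOT (x3 NAND x5) NAND x6))))) = NOT true = false
NOT ((x5 NOR x1) XOR NOT (x4 NAND x2)) NOR NOT (((x4 NOR x3) NOR x2) NAND (x5 NOR ((x3 NOR x4) NAND ((x1 NAND (x6 XOR (x3 NAND x2))) NAND NOT (NOT (x3 NAND x5) NAND x6))))) = true NOR false = false

false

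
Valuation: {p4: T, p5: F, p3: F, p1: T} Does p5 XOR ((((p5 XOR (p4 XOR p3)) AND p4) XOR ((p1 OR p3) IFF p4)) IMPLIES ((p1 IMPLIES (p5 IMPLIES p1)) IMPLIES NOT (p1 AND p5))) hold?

p4 XOR p3 = T XOR F = T
p5 XOR (p4 XOR p3) = F XOR T = T
(p5 XOR (p4 XOR p3)) AND p4 = T AND T = T
p1 OR p3 = T OR F = T
(p1 OR p3) IFF p4 = T IFF T = T
((p5 XOR (p4 XOR p3)) AND p4) XOR ((p1 OR p3) IFF p4) = T XOR T = F
p5 IMPLIES p1 = F IMPLIES T = T
p1 IMPLIES (p5 IMPLIES p1) = T IMPLIES T = T
p1 AND p5 = T AND F = F
NOT (p1 AND p5) = NOT F = T
(p1 IMPLIES (p5 IMPLIES p1)) IMPLIES NOT (p1 AND p5) = T IMPLIES T = T
(((p5 XOR (p4 XOR p3)) AND p4) XOR ((p1 OR p3) IFF p4)) IMPLIES ((p1 IMPLIES (p5 IMPLIES p1)) IMPLIES NOT (p1 AND p5)) = F IMPLIES T = T
p5 XOR ((((p5 XOR (p4 XOR p3)) AND p4) XOR ((p1 OR p3) IFF p4)) IMPLIES ((p1 IMPLIES (p5 IMPLIES p1)) IMPLIES NOT (p1 AND p5))) = F XOR T = T

T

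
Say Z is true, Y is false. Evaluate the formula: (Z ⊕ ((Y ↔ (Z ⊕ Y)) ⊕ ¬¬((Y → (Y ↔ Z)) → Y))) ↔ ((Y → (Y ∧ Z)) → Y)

False

Z ⊕ Y = True ⊕ False = True
Y ↔ (Z ⊕ Y) = False ↔ True = False
Y ↔ Z = False ↔ True = False
Y → (Y ↔ Z) = False → False = True
(Y → (Y ↔ Z)) → Y = True → False = False
¬((Y → (Y ↔ Z)) → Y) = ¬False = True
¬¬((Y → (Y ↔ Z)) → Y) = ¬True = False
(Y ↔ (Z ⊕ Y)) ⊕ ¬¬((Y → (Y ↔ Z)) → Y) = False ⊕ False = False
Z ⊕ ((Y ↔ (Z ⊕ Y)) ⊕ ¬¬((Y → (Y ↔ Z)) → Y)) = True ⊕ False = True
Y ∧ Z = False ∧ True = False
Y → (Y ∧ Z) = False → False = True
(Y → (Y ∧ Z)) → Y = True → False = False
(Z ⊕ ((Y ↔ (Z ⊕ Y)) ⊕ ¬¬((Y → (Y ↔ Z)) → Y))) ↔ ((Y → (Y ∧ Z)) → Y) = True ↔ False = False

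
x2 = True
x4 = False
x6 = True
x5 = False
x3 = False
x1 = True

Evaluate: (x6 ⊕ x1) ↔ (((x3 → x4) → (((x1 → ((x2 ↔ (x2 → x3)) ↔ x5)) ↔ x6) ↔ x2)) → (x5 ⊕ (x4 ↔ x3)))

x6 ⊕ x1 = True ⊕ True = False
x3 → x4 = False → False = True
x2 → x3 = True → False = False
x2 ↔ (x2 → x3) = True ↔ False = False
(x2 ↔ (x2 → x3)) ↔ x5 = False ↔ False = True
x1 → ((x2 ↔ (x2 → x3)) ↔ x5) = True → True = True
(x1 → ((x2 ↔ (x2 → x3)) ↔ x5)) ↔ x6 = True ↔ True = True
((x1 → ((x2 ↔ (x2 → x3)) ↔ x5)) ↔ x6) ↔ x2 = True ↔ True = True
(x3 → x4) → (((x1 → ((x2 ↔ (x2 → x3)) ↔ x5)) ↔ x6) ↔ x2) = True → True = True
x4 ↔ x3 = False ↔ False = True
x5 ⊕ (x4 ↔ x3) = False ⊕ True = True
((x3 → x4) → (((x1 → ((x2 ↔ (x2 → x3)) ↔ x5)) ↔ x6) ↔ x2)) → (x5 ⊕ (x4 ↔ x3)) = True → True = True
(x6 ⊕ x1) ↔ (((x3 → x4) → (((x1 → ((x2 ↔ (x2 → x3)) ↔ x5)) ↔ x6) ↔ x2)) → (x5 ⊕ (x4 ↔ x3))) = False ↔ True = False

False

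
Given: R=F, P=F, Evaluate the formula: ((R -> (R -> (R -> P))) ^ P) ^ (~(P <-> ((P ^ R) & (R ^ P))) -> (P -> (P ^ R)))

R -> P = F -> F = T
R -> (R -> P) = F -> T = T
R -> (R -> (R -> P)) = F -> T = T
(R -> (R -> (R -> P))) ^ P = T ^ F = T
P ^ R = F ^ F = F
R ^ P = F ^ F = F
(P ^ R) & (R ^ P) = F & F = F
P <-> ((P ^ R) & (R ^ P)) = F <-> F = T
~(P <-> ((P ^ R) & (R ^ P))) = ~T = F
P ^ R = F ^ F = F
P -> (P ^ R) = F -> F = T
~(P <-> ((P ^ R) & (R ^ P))) -> (P -> (P ^ R)) = F -> T = T
((R -> (R -> (R -> P))) ^ P) ^ (~(P <-> ((P ^ R) & (R ^ P))) -> (P -> (P ^ R))) = T ^ T = F

F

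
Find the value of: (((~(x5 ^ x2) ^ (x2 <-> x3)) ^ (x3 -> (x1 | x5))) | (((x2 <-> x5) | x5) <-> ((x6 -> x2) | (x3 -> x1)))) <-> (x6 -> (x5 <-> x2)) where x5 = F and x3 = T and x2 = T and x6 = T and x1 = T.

T

x5 ^ x2 = F ^ T = T
~(x5 ^ x2) = ~T = F
x2 <-> x3 = T <-> T = T
~(x5 ^ x2) ^ (x2 <-> x3) = F ^ T = T
x1 | x5 = T | F = T
x3 -> (x1 | x5) = T -> T = T
(~(x5 ^ x2) ^ (x2 <-> x3)) ^ (x3 -> (x1 | x5)) = T ^ T = F
x2 <-> x5 = T <-> F = F
(x2 <-> x5) | x5 = F | F = F
x6 -> x2 = T -> T = T
x3 -> x1 = T -> T = T
(x6 -> x2) | (x3 -> x1) = T | T = T
((x2 <-> x5) | x5) <-> ((x6 -> x2) | (x3 -> x1)) = F <-> T = F
((~(x5 ^ x2) ^ (x2 <-> x3)) ^ (x3 -> (x1 | x5))) | (((x2 <-> x5) | x5) <-> ((x6 -> x2) | (x3 -> x1))) = F | F = F
x5 <-> x2 = F <-> T = F
x6 -> (x5 <-> x2) = T -> F = F
(((~(x5 ^ x2) ^ (x2 <-> x3)) ^ (x3 -> (x1 | x5))) | (((x2 <-> x5) | x5) <-> ((x6 -> x2) | (x3 -> x1)))) <-> (x6 -> (x5 <-> x2)) = F <-> F = T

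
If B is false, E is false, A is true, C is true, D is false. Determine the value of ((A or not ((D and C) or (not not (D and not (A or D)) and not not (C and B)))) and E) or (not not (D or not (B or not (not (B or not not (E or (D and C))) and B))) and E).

D and C = False and True = False
A or D = True or False = True
not (A or D) = not True = False
D and not (A or D) = False and False = False
not (D and not (A or D)) = not False = True
not not (D and not (A or D)) = not True = False
C and B = True and False = False
not (C and B) = not False = True
not not (C and B) = not True = False
not not (D and not (A or D)) and not not (C and B) = False and False = False
(D and C) or (not not (D and not (A or D)) and not not (C and B)) = False or False = False
not ((D and C) or (not not (D and not (A or D)) and not not (C and B))) = not False = True
A or not ((D and C) or (not not (D and not (A or D)) and not not (C and B))) = True or True = True
(A or not ((D and C) or (not not (D and not (A or D)) and not not (C and B)))) and E = True and False = False
D and C = False and True = False
E or (D and C) = False or False = False
not (E or (D and C)) = not False = True
not not (E or (D and C)) = not True = False
B or not not (E or (D and C)) = False or False = False
not (B or not not (E or (D and C))) = not False = True
not (B or not not (E or (D and C))) and B = True and False = False
not (not (B or not not (E or (D and C))) and B) = not False = True
B or not (not (B or not not (E or (D and C))) and B) = False or True = True
not (B or not (not (B or not not (E or (D and C))) and B)) = not True = False
D or not (B or not (not (B or not not (E or (D and C))) and B)) = False or False = False
not (D or not (B or not (not (B or not not (E or (D and C))) and B))) = not False = True
not not (D or not (B or not (not (B or not not (E or (D and C))) and B))) = not True = False
not not (D or not (B or not (not (B or not not (E or (D and C))) and B))) and E = False and False = False
((A or not ((D and C) or (not not (D and not (A or D)) and not not (C and B)))) and E) or (not not (D or not (B or not (not (B or not not (E or (D and C))) and B))) and E) = False or False = False

False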